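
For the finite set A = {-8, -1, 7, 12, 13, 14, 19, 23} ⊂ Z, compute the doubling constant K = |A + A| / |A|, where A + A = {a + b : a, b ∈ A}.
K = |A + A| / |A| = 32/8 = 4

Enumerate A + A = {a + b : a, b ∈ A}. With |A| = 8, there are |A|^2 = 64 ordered sum pairs; collecting distinct values, A + A = {-16, -9, -2, -1, 4, 5, 6, 11, 12, 13, 14, 15, 18, 19, 20, 21, 22, 24, 25, 26, 27, 28, 30, 31, 32, 33, 35, 36, 37, 38, 42, 46}, so |A + A| = 32. Thus K = 32/8 = 4. For comparison, the minimum possible |A + A| over all 8-element sets is 2·8 − 1 = 15 (so min K = 15/8), attained only by arithmetic progressions.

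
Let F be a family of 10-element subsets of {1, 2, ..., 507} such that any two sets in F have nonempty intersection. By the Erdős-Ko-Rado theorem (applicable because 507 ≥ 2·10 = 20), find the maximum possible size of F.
max |F| = C(506, 9) = 5578516465990712750

Erdős-Ko-Rado (1961): when n ≥ 2k, max |F| = C(n−1, k−1). The bound is attained by the star {A : i ∈ A} for any fixed i ∈ [n]. Here C(507−1, 10−1) = C(506, 9) = 5578516465990712750.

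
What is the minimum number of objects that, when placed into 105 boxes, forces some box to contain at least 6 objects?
n = (6 − 1)·105 + 1 = 526

By the generalised pigeonhole principle, to guarantee some box contains ≥ r objects we need more than (r − 1) · k objects total. Threshold: n = (r − 1) · k + 1. With r = 6 and k = 105: n = 5 · 105 + 1 = 525 + 1 = 526. For n = 525 = 5 · 105, we can put exactly 5 objects in every box, avoiding 6 in any single one — so 526 is tight.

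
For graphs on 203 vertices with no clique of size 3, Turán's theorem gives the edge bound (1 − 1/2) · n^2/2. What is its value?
Turán density bound = (1/2) · 203^2/2 = 41209/4 ≈ 10302.25

Turán's theorem: ex(n, K_{r+1}) is achieved by the complete r-partite Turán graph T(n, r) with parts as balanced as possible, and is at most (1 − 1/r) · n^2/2. For r = 2, n = 203: the density bound is (1/2) · 41209/2 = 41209/4 ≈ 10302.25. The integer-valued extremum is e(T(203, 2)) = 10302, which is strictly less than the density bound 41209/4 since 2 ∤ 203 (the parts of T(203, 2) cannot all be equal).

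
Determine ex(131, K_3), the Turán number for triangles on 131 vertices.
ex(131, K_3) = ⌊131^2/4⌋ = 4290

Mantel (1907): a triangle-free graph on n vertices has at most ⌊n^2/4⌋ edges, with equality for the complete bipartite graph K_{⌊n/2⌋, ⌈n/2⌉}. For n = 131: ⌊131^2/4⌋ = ⌊17161/4⌋ = 4290. The extremal graph is K_{65, 66}, which has 65·66 = 4290 edges.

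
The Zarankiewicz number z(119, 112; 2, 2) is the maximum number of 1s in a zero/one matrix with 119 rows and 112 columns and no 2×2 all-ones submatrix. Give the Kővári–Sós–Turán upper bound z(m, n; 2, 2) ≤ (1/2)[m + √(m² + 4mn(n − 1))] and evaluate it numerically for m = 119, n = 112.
z(119, 112; 2, 2) ≤ (1/2)[119 + √(119² + 4·119·112·111)] = (1/2)[119 + √5931793] = 1277.2636

Kővári–Sós–Turán: let r_1, ..., r_119 be the row sums and z = Σ r_i the total number of 1s. Each pair of columns can share at most one row with both entries 1 (else a 2×2 all-ones block appears), so Σ_i C(r_i, 2) ≤ C(112, 2) = 6216. By convexity Σ_i C(r_i, 2) ≥ 119·C(z/119, 2) = z(z − 119)/(2·119), giving z² − 119z − 119·112·111 ≤ 0 and hence z ≤ (1/2)[119 + √(14161 + 4·1479408)] = (1/2)[119 + √5931793] ≈ (1/2)(119 + 2435.5273) = 1277.2636.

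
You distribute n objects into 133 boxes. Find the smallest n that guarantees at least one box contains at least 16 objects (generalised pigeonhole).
n = (16 − 1)·133 + 1 = 1996

By the generalised pigeonhole principle, to guarantee some box contains ≥ r objects we need more than (r − 1) · k objects total. Threshold: n = (r − 1) · k + 1. With r = 16 and k = 133: n = 15 · 133 + 1 = 1995 + 1 = 1996. For n = 1995 = 15 · 133, we can put exactly 15 objects in every box, avoiding 16 in any single one — so 1996 is tight.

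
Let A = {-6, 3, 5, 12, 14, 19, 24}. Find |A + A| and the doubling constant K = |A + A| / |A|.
K = |A + A| / |A| = 23/7

Enumerate A + A = {a + b : a, b ∈ A}. With |A| = 7, there are |A|^2 = 49 ordered sum pairs; collecting distinct values, A + A = {-12, -3, -1, 6, 8, 10, 13, 15, 17, 18, 19, 22, 24, 26, 27, 28, 29, 31, 33, 36, 38, 43, 48}, so |A + A| = 23. Thus K = 23/7. For comparison, the minimum possible |A + A| over all 7-element sets is 2·7 − 1 = 13 (so min K = 13/7), attained only by arithmetic progressions.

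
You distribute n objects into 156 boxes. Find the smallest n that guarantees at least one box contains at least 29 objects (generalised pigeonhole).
n = (29 − 1)·156 + 1 = 4369

By the generalised pigeonhole principle, to guarantee some box contains ≥ r objects we need more than (r − 1) · k objects total. Threshold: n = (r − 1) · k + 1. With r = 29 and k = 156: n = 28 · 156 + 1 = 4368 + 1 = 4369. For n = 4368 = 28 · 156, we can put exactly 28 objects in every box, avoiding 29 in any single one — so 4369 is tight.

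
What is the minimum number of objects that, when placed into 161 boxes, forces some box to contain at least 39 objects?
n = (39 − 1)·161 + 1 = 6119

By the generalised pigeonhole principle, to guarantee some box contains ≥ r objects we need more than (r − 1) · k objects total. Threshold: n = (r − 1) · k + 1. With r = 39 and k = 161: n = 38 · 161 + 1 = 6118 + 1 = 6119. For n = 6118 = 38 · 161, we can put exactly 38 objects in every box, avoiding 39 in any single one — so 6119 is tight.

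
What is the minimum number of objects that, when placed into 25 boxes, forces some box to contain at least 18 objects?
n = (18 − 1)·25 + 1 = 426

By the generalised pigeonhole principle, to guarantee some box contains ≥ r objects we need more than (r − 1) · k objects total. Threshold: n = (r − 1) · k + 1. With r = 18 and k = 25: n = 17 · 25 + 1 = 425 + 1 = 426. For n = 425 = 17 · 25, we can put exactly 17 objects in every box, avoiding 18 in any single one — so 426 is tight.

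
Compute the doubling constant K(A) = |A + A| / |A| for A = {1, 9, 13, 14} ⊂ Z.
K = |A + A| / |A| = 10/4 = 5/2

Enumerate A + A = {a + b : a, b ∈ A}. With |A| = 4, there are |A|^2 = 16 ordered sum pairs; collecting distinct values, A + A = {2, 10, 14, 15, 18, 22, 23, 26, 27, 28}, so |A + A| = 10. Thus K = 10/4 = 5/2. For comparison, the minimum possible |A + A| over all 4-element sets is 2·4 − 1 = 7 (so min K = 7/4), attained only by arithmetic progressions.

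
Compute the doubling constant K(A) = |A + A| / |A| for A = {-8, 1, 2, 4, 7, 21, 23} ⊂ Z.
K = |A + A| / |A| = 26/7

Enumerate A + A = {a + b : a, b ∈ A}. With |A| = 7, there are |A|^2 = 49 ordered sum pairs; collecting distinct values, A + A = {-16, -7, -6, -4, -1, 2, 3, 4, 5, 6, 8, 9, 11, 13, 14, 15, 22, 23, 24, 25, 27, 28, 30, 42, 44, 46}, so |A + A| = 26. Thus K = 26/7. For comparison, the minimum possible |A + A| over all 7-element sets is 2·7 − 1 = 13 (so min K = 13/7), attained only by arithmetic progressions.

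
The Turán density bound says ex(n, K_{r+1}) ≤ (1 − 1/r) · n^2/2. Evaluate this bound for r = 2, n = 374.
Turán density bound = (1/2) · 374^2/2 = 34969

Turán's theorem: ex(n, K_{r+1}) is achieved by the complete r-partite Turán graph T(n, r) with parts as balanced as possible, and is at most (1 − 1/r) · n^2/2. For r = 2, n = 374: the density bound is (1/2) · 139876/2 = 34969. Since 2 ∣ 374, the Turán graph T(374, 2) has parts of equal size 187, and its edge count e(T(374, 2)) = 34969 attains the density bound exactly.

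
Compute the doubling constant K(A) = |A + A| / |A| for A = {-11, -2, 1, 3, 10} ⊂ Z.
K = |A + A| / |A| = 14/5

Enumerate A + A = {a + b : a, b ∈ A}. With |A| = 5, there are |A|^2 = 25 ordered sum pairs; collecting distinct values, A + A = {-22, -13, -10, -8, -4, -1, 1, 2, 4, 6, 8, 11, 13, 20}, so |A + A| = 14. Thus K = 14/5. For comparison, the minimum possible |A + A| over all 5-element sets is 2·5 − 1 = 9 (so min K = 9/5), attained only by arithmetic progressions.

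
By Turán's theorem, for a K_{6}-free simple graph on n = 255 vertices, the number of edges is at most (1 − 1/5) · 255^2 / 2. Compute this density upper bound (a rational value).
Turán density bound = (4/5) · 255^2/2 = 26010

Turán's theorem: ex(n, K_{r+1}) is achieved by the complete r-partite Turán graph T(n, r) with parts as balanced as possible, and is at most (1 − 1/r) · n^2/2. For r = 5, n = 255: the density bound is (4/5) · 65025/2 = 26010. Since 5 ∣ 255, the Turán graph T(255, 5) has parts of equal size 51, and its edge count e(T(255, 5)) = 26010 attains the density bound exactly.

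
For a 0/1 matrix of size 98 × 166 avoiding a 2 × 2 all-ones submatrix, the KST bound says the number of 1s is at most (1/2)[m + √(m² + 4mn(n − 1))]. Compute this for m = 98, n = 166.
z(98, 166; 2, 2) ≤ (1/2)[98 + √(98² + 4·98·166·165)] = (1/2)[98 + √10746484] = 1688.0915

Kővári–Sós–Turán: let r_1, ..., r_98 be the row sums and z = Σ r_i the total number of 1s. Each pair of columns can share at most one row with both entries 1 (else a 2×2 all-ones block appears), so Σ_i C(r_i, 2) ≤ C(166, 2) = 13695. By convexity Σ_i C(r_i, 2) ≥ 98·C(z/98, 2) = z(z − 98)/(2·98), giving z² − 98z − 98·166·165 ≤ 0 and hence z ≤ (1/2)[98 + √(9604 + 4·2684220)] = (1/2)[98 + √10746484] ≈ (1/2)(98 + 3278.183) = 1688.0915.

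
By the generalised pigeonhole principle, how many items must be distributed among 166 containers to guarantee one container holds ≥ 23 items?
n = (23 − 1)·166 + 1 = 3653

By the generalised pigeonhole principle, to guarantee some box contains ≥ r objects we need more than (r − 1) · k objects total. Threshold: n = (r − 1) · k + 1. With r = 23 and k = 166: n = 22 · 166 + 1 = 3652 + 1 = 3653. For n = 3652 = 22 · 166, we can put exactly 22 objects in every box, avoiding 23 in any single one — so 3653 is tight.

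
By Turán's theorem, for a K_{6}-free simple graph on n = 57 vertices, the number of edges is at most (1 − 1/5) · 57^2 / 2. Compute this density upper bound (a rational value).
Turán density bound = (4/5) · 57^2/2 = 6498/5 ≈ 1299.6

Turán's theorem: ex(n, K_{r+1}) is achieved by the complete r-partite Turán graph T(n, r) with parts as balanced as possible, and is at most (1 − 1/r) · n^2/2. For r = 5, n = 57: the density bound is (4/5) · 3249/2 = 6498/5 ≈ 1299.6. The integer-valued extremum is e(T(57, 5)) = 1299, which is strictly less than the density bound 6498/5 since 5 ∤ 57 (the parts of T(57, 5) cannot all be equal).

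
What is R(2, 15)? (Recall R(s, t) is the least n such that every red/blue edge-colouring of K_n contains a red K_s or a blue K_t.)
R(2, 15) = 15

R(2, k) = k for all k ≥ 2: in a 2-colouring of K_k, either some edge is red (a red K_2) or all edges are blue (a blue K_k). And K_{14} coloured all-blue has no blue K_15, so R(2, 15) > 14. Hence R(2, 15) = 15.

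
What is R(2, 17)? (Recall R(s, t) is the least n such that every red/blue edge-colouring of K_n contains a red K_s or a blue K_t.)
R(2, 17) = 17

R(2, k) = k for all k ≥ 2: in a 2-colouring of K_k, either some edge is red (a red K_2) or all edges are blue (a blue K_k). And K_{16} coloured all-blue has no blue K_17, so R(2, 17) > 16. Hence R(2, 17) = 17.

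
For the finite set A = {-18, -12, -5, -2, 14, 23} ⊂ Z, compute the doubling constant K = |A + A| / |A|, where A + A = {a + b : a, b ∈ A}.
K = |A + A| / |A| = 20/6 = 10/3

Enumerate A + A = {a + b : a, b ∈ A}. With |A| = 6, there are |A|^2 = 36 ordered sum pairs; collecting distinct values, A + A = {-36, -30, -24, -23, -20, -17, -14, -10, -7, -4, 2, 5, 9, 11, 12, 18, 21, 28, 37, 46}, so |A + A| = 20. Thus K = 20/6 = 10/3. For comparison, the minimum possible |A + A| over all 6-element sets is 2·6 − 1 = 11 (so min K = 11/6), attained only by arithmetic progressions.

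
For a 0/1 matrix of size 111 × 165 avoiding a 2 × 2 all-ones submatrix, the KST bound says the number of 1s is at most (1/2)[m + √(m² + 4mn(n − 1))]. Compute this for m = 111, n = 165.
z(111, 165; 2, 2) ≤ (1/2)[111 + √(111² + 4·111·165·164)] = (1/2)[111 + √12026961] = 1789.4955

Kővári–Sós–Turán: let r_1, ..., r_111 be the row sums and z = Σ r_i the total number of 1s. Each pair of columns can share at most one row with both entries 1 (else a 2×2 all-ones block appears), so Σ_i C(r_i, 2) ≤ C(165, 2) = 13530. By convexity Σ_i C(r_i, 2) ≥ 111·C(z/111, 2) = z(z − 111)/(2·111), giving z² − 111z − 111·165·164 ≤ 0 and hence z ≤ (1/2)[111 + √(12321 + 4·3003660)] = (1/2)[111 + √12026961] ≈ (1/2)(111 + 3467.9909) = 1789.4955.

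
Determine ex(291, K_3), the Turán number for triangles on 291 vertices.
ex(291, K_3) = ⌊291^2/4⌋ = 21170

Mantel (1907): a triangle-free graph on n vertices has at most ⌊n^2/4⌋ edges, with equality for the complete bipartite graph K_{⌊n/2⌋, ⌈n/2⌉}. For n = 291: ⌊291^2/4⌋ = ⌊84681/4⌋ = 21170. The extremal graph is K_{145, 146}, which has 145·146 = 21170 edges.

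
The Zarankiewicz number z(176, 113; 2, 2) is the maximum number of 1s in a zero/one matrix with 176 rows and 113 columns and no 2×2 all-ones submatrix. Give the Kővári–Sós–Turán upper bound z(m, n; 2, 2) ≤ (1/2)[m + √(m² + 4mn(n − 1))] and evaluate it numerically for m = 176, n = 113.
z(176, 113; 2, 2) ≤ (1/2)[176 + √(176² + 4·176·113·112)] = (1/2)[176 + √8940800] = 1583.0585

Kővári–Sós–Turán: let r_1, ..., r_176 be the row sums and z = Σ r_i the total number of 1s. Each pair of columns can share at most one row with both entries 1 (else a 2×2 all-ones block appears), so Σ_i C(r_i, 2) ≤ C(113, 2) = 6328. By convexity Σ_i C(r_i, 2) ≥ 176·C(z/176, 2) = z(z − 176)/(2·176), giving z² − 176z − 176·113·112 ≤ 0 and hence z ≤ (1/2)[176 + √(30976 + 4·2227456)] = (1/2)[176 + √8940800] ≈ (1/2)(176 + 2990.1171) = 1583.0585.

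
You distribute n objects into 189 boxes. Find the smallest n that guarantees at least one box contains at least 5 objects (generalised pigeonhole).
n = (5 − 1)·189 + 1 = 757

By the generalised pigeonhole principle, to guarantee some box contains ≥ r objects we need more than (r − 1) · k objects total. Threshold: n = (r − 1) · k + 1. With r = 5 and k = 189: n = 4 · 189 + 1 = 756 + 1 = 757. For n = 756 = 4 · 189, we can put exactly 4 objects in every box, avoiding 5 in any single one — so 757 is tight.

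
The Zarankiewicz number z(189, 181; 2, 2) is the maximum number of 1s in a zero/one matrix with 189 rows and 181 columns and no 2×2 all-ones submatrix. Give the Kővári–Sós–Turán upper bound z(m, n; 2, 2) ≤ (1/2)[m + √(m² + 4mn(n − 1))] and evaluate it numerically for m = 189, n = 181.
z(189, 181; 2, 2) ≤ (1/2)[189 + √(189² + 4·189·181·180)] = (1/2)[189 + √24666201] = 2577.754

Kővári–Sós–Turán: let r_1, ..., r_189 be the row sums and z = Σ r_i the total number of 1s. Each pair of columns can share at most one row with both entries 1 (else a 2×2 all-ones block appears), so Σ_i C(r_i, 2) ≤ C(181, 2) = 16290. By convexity Σ_i C(r_i, 2) ≥ 189·C(z/189, 2) = z(z − 189)/(2·189), giving z² − 189z − 189·181·180 ≤ 0 and hence z ≤ (1/2)[189 + √(35721 + 4·6157620)] = (1/2)[189 + √24666201] ≈ (1/2)(189 + 4966.5079) = 2577.754.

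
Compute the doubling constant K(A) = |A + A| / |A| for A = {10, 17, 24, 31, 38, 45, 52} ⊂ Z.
K = |A + A| / |A| = 13/7

Enumerate A + A = {a + b : a, b ∈ A}. With |A| = 7, there are |A|^2 = 49 ordered sum pairs; collecting distinct values, A + A = {20, 27, 34, 41, 48, 55, 62, 69, 76, 83, 90, 97, 104}, so |A + A| = 13. Thus K = 13/7. Here |A + A| = 2|A| − 1 = 13, the minimum possible — so K = 13/7 is minimal, which holds iff A is an arithmetic progression.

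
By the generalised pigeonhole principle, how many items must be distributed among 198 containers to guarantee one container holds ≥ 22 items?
n = (22 − 1)·198 + 1 = 4159

By the generalised pigeonhole principle, to guarantee some box contains ≥ r objects we need more than (r − 1) · k objects total. Threshold: n = (r − 1) · k + 1. With r = 22 and k = 198: n = 21 · 198 + 1 = 4158 + 1 = 4159. For n = 4158 = 21 · 198, we can put exactly 21 objects in every box, avoiding 22 in any single one — so 4159 is tight.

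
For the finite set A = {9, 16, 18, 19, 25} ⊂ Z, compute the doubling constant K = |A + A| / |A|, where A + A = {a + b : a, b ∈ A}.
K = |A + A| / |A| = 14/5

Enumerate A + A = {a + b : a, b ∈ A}. With |A| = 5, there are |A|^2 = 25 ordered sum pairs; collecting distinct values, A + A = {18, 25, 27, 28, 32, 34, 35, 36, 37, 38, 41, 43, 44, 50}, so |A + A| = 14. Thus K = 14/5. For comparison, the minimum possible |A + A| over all 5-element sets is 2·5 − 1 = 9 (so min K = 9/5), attained only by arithmetic progressions.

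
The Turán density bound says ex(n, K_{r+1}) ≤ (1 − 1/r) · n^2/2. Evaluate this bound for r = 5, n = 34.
Turán density bound = (4/5) · 34^2/2 = 2312/5 ≈ 462.4

Turán's theorem: ex(n, K_{r+1}) is achieved by the complete r-partite Turán graph T(n, r) with parts as balanced as possible, and is at most (1 − 1/r) · n^2/2. For r = 5, n = 34: the density bound is (4/5) · 1156/2 = 2312/5 ≈ 462.4. The integer-valued extremum is e(T(34, 5)) = 462, which is strictly less than the density bound 2312/5 since 5 ∤ 34 (the parts of T(34, 5) cannot all be equal).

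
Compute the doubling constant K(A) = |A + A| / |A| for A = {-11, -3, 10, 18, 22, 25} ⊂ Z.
K = |A + A| / |A| = 20/6 = 10/3

Enumerate A + A = {a + b : a, b ∈ A}. With |A| = 6, there are |A|^2 = 36 ordered sum pairs; collecting distinct values, A + A = {-22, -14, -6, -1, 7, 11, 14, 15, 19, 20, 22, 28, 32, 35, 36, 40, 43, 44, 47, 50}, so |A + A| = 20. Thus K = 20/6 = 10/3. For comparison, the minimum possible |A + A| over all 6-element sets is 2·6 − 1 = 11 (so min K = 11/6), attained only by arithmetic progressions.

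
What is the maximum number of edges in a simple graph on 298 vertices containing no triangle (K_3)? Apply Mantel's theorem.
ex(298, K_3) = ⌊298^2/4⌋ = 22201

Mantel (1907): a triangle-free graph on n vertices has at most ⌊n^2/4⌋ edges, with equality for the complete bipartite graph K_{⌊n/2⌋, ⌈n/2⌉}. For n = 298: ⌊298^2/4⌋ = ⌊88804/4⌋ = 22201. The extremal graph is K_{149, 149}, which has 149·149 = 22201 edges.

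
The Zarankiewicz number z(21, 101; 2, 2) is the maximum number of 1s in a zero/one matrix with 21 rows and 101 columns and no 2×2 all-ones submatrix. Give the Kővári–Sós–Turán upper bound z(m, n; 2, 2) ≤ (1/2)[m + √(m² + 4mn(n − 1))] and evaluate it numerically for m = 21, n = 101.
z(21, 101; 2, 2) ≤ (1/2)[21 + √(21² + 4·21·101·100)] = (1/2)[21 + √848841] = 471.1628

Kővári–Sós–Turán: let r_1, ..., r_21 be the row sums and z = Σ r_i the total number of 1s. Each pair of columns can share at most one row with both entries 1 (else a 2×2 all-ones block appears), so Σ_i C(r_i, 2) ≤ C(101, 2) = 5050. By convexity Σ_i C(r_i, 2) ≥ 21·C(z/21, 2) = z(z − 21)/(2·21), giving z² − 21z − 21·101·100 ≤ 0 and hence z ≤ (1/2)[21 + √(441 + 4·212100)] = (1/2)[21 + √848841] ≈ (1/2)(21 + 921.3257) = 471.1628.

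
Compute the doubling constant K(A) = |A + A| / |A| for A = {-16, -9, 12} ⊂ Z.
K = |A + A| / |A| = 6/3 = 2

Enumerate A + A = {a + b : a, b ∈ A}. With |A| = 3, there are |A|^2 = 9 ordered sum pairs; collecting distinct values, A + A = {-32, -25, -18, -4, 3, 24}, so |A + A| = 6. Thus K = 6/3 = 2. For comparison, the minimum possible |A + A| over all 3-element sets is 2·3 − 1 = 5 (so min K = 5/3), attained only by arithmetic progressions.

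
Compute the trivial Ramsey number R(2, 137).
R(2, 137) = 137

R(2, k) = k for all k ≥ 2: in a 2-colouring of K_k, either some edge is red (a red K_2) or all edges are blue (a blue K_k). And K_{136} coloured all-blue has no blue K_137, so R(2, 137) > 136. Hence R(2, 137) = 137.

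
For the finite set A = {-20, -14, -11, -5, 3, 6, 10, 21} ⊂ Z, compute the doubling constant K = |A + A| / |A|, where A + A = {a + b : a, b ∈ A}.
K = |A + A| / |A| = 31/8

Enumerate A + A = {a + b : a, b ∈ A}. With |A| = 8, there are |A|^2 = 64 ordered sum pairs; collecting distinct values, A + A = {-40, -34, -31, -28, -25, -22, -19, -17, -16, -14, -11, -10, -8, -5, -4, -2, -1, 1, 5, 6, 7, 9, 10, 12, 13, 16, 20, 24, 27, 31, 42}, so |A + A| = 31. Thus K = 31/8. For comparison, the minimum possible |A + A| over all 8-element sets is 2·8 − 1 = 15 (so min K = 15/8), attained only by arithmetic progressions.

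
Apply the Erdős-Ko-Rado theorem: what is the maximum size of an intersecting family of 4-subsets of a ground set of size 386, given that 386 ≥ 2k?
max |F| = C(385, 3) = 9437120

The Erdős-Ko-Rado theorem states: for n ≥ 2k, an intersecting family of k-subsets of an n-element set has size at most C(n − 1, k − 1), with equality for 'star' families {A ⊆ [n] : |A| = k, i ∈ A} (fix an element i). For n = 386, k = 4: C(385, 3) = 9437120.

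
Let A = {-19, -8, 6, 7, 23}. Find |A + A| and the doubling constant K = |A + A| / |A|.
K = |A + A| / |A| = 15/5 = 3

Enumerate A + A = {a + b : a, b ∈ A}. With |A| = 5, there are |A|^2 = 25 ordered sum pairs; collecting distinct values, A + A = {-38, -27, -16, -13, -12, -2, -1, 4, 12, 13, 14, 15, 29, 30, 46}, so |A + A| = 15. Thus K = 15/5 = 3. For comparison, the minimum possible |A + A| over all 5-element sets is 2·5 − 1 = 9 (so min K = 9/5), attained only by arithmetic progressions.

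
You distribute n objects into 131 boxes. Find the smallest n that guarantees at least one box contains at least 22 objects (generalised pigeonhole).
n = (22 − 1)·131 + 1 = 2752

By the generalised pigeonhole principle, to guarantee some box contains ≥ r objects we need more than (r − 1) · k objects total. Threshold: n = (r − 1) · k + 1. With r = 22 and k = 131: n = 21 · 131 + 1 = 2751 + 1 = 2752. For n = 2751 = 21 · 131, we can put exactly 21 objects in every box, avoiding 22 in any single one — so 2752 is tight.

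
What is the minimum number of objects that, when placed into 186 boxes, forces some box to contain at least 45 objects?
n = (45 − 1)·186 + 1 = 8185

By the generalised pigeonhole principle, to guarantee some box contains ≥ r objects we need more than (r − 1) · k objects total. Threshold: n = (r − 1) · k + 1. With r = 45 and k = 186: n = 44 · 186 + 1 = 8184 + 1 = 8185. For n = 8184 = 44 · 186, we can put exactly 44 objects in every box, avoiding 45 in any single one — so 8185 is tight.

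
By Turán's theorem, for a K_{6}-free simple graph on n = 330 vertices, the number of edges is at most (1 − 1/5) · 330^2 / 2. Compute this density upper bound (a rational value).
Turán density bound = (4/5) · 330^2/2 = 43560

Turán's theorem: ex(n, K_{r+1}) is achieved by the complete r-partite Turán graph T(n, r) with parts as balanced as possible, and is at most (1 − 1/r) · n^2/2. For r = 5, n = 330: the density bound is (4/5) · 108900/2 = 43560. Since 5 ∣ 330, the Turán graph T(330, 5) has parts of equal size 66, and its edge count e(T(330, 5)) = 43560 attains the density bound exactly.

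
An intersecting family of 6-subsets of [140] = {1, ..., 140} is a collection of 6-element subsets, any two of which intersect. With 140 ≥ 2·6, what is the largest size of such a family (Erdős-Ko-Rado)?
max |F| = C(139, 5) = 402073902

Erdős-Ko-Rado (1961): when n ≥ 2k, max |F| = C(n−1, k−1). The bound is attained by the star {A : i ∈ A} for any fixed i ∈ [n]. Here C(140−1, 6−1) = C(139, 5) = 402073902.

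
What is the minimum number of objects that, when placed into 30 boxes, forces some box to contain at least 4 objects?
n = (4 − 1)·30 + 1 = 91

By the generalised pigeonhole principle, to guarantee some box contains ≥ r objects we need more than (r − 1) · k objects total. Threshold: n = (r − 1) · k + 1. With r = 4 and k = 30: n = 3 · 30 + 1 = 90 + 1 = 91. For n = 90 = 3 · 30, we can put exactly 3 objects in every box, avoiding 4 in any single one — so 91 is tight.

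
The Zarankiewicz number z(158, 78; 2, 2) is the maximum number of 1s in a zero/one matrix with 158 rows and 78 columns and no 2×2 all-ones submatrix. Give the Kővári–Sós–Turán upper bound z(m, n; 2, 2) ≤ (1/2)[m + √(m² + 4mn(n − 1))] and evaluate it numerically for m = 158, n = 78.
z(158, 78; 2, 2) ≤ (1/2)[158 + √(158² + 4·158·78·77)] = (1/2)[158 + √3820756] = 1056.3377

Kővári–Sós–Turán: let r_1, ..., r_158 be the row sums and z = Σ r_i the total number of 1s. Each pair of columns can share at most one row with both entries 1 (else a 2×2 all-ones block appears), so Σ_i C(r_i, 2) ≤ C(78, 2) = 3003. By convexity Σ_i C(r_i, 2) ≥ 158·C(z/158, 2) = z(z − 158)/(2·158), giving z² − 158z − 158·78·77 ≤ 0 and hence z ≤ (1/2)[158 + √(24964 + 4·948948)] = (1/2)[158 + √3820756] ≈ (1/2)(158 + 1954.6754) = 1056.3377.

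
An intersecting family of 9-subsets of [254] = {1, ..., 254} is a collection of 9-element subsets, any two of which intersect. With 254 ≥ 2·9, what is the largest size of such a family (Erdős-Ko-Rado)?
max |F| = C(253, 8) = 372303703982925

Erdős-Ko-Rado (1961): when n ≥ 2k, max |F| = C(n−1, k−1). The bound is attained by the star {A : i ∈ A} for any fixed i ∈ [n]. Here C(254−1, 9−1) = C(253, 8) = 372303703982925.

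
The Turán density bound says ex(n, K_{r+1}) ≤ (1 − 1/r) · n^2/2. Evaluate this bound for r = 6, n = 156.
Turán density bound = (5/6) · 156^2/2 = 10140

Turán's theorem: ex(n, K_{r+1}) is achieved by the complete r-partite Turán graph T(n, r) with parts as balanced as possible, and is at most (1 − 1/r) · n^2/2. For r = 6, n = 156: the density bound is (5/6) · 24336/2 = 10140. Since 6 ∣ 156, the Turán graph T(156, 6) has parts of equal size 26, and its edge count e(T(156, 6)) = 10140 attains the density bound exactly.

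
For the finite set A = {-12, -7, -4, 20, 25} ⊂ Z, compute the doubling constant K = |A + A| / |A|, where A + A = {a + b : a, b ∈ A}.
K = |A + A| / |A| = 14/5

Enumerate A + A = {a + b : a, b ∈ A}. With |A| = 5, there are |A|^2 = 25 ordered sum pairs; collecting distinct values, A + A = {-24, -19, -16, -14, -11, -8, 8, 13, 16, 18, 21, 40, 45, 50}, so |A + A| = 14. Thus K = 14/5. For comparison, the minimum possible |A + A| over all 5-element sets is 2·5 − 1 = 9 (so min K = 9/5), attained only by arithmetic progressions.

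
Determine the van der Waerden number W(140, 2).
W(140, 2) = 140 + 1 = 141

A 2-term AP is any pair of integers, so a monochromatic 2-AP exists iff some colour is used at least twice. With 140 colours, the colouring i ↦ i on {1, ..., 140} uses each colour once, avoiding any monochromatic pair, so W(140, 2) > 140. For {1, ..., 141}, pigeonhole forces two integers of the same colour, which form a monochromatic 2-AP. Hence W(140, 2) = 141.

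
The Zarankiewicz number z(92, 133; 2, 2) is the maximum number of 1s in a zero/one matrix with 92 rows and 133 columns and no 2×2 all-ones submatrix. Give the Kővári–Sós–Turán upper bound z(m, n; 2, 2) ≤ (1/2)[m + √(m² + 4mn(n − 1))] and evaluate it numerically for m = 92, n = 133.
z(92, 133; 2, 2) ≤ (1/2)[92 + √(92² + 4·92·133·132)] = (1/2)[92 + √6469072] = 1317.7185

Kővári–Sós–Turán: let r_1, ..., r_92 be the row sums and z = Σ r_i the total number of 1s. Each pair of columns can share at most one row with both entries 1 (else a 2×2 all-ones block appears), so Σ_i C(r_i, 2) ≤ C(133, 2) = 8778. By convexity Σ_i C(r_i, 2) ≥ 92·C(z/92, 2) = z(z − 92)/(2·92), giving z² − 92z − 92·133·132 ≤ 0 and hence z ≤ (1/2)[92 + √(8464 + 4·1615152)] = (1/2)[92 + √6469072] ≈ (1/2)(92 + 2543.437) = 1317.7185.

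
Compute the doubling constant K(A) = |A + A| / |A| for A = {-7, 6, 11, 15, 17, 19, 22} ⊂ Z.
K = |A + A| / |A| = 24/7

Enumerate A + A = {a + b : a, b ∈ A}. With |A| = 7, there are |A|^2 = 49 ordered sum pairs; collecting distinct values, A + A = {-14, -1, 4, 8, 10, 12, 15, 17, 21, 22, 23, 25, 26, 28, 30, 32, 33, 34, 36, 37, 38, 39, 41, 44}, so |A + A| = 24. Thus K = 24/7. For comparison, the minimum possible |A + A| over all 7-element sets is 2·7 − 1 = 13 (so min K = 13/7), attained only by arithmetic progressions.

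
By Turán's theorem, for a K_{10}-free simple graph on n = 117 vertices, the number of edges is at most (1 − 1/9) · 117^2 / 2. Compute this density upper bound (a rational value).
Turán density bound = (8/9) · 117^2/2 = 6084

Turán's theorem: ex(n, K_{r+1}) is achieved by the complete r-partite Turán graph T(n, r) with parts as balanced as possible, and is at most (1 − 1/r) · n^2/2. For r = 9, n = 117: the density bound is (8/9) · 13689/2 = 6084. Since 9 ∣ 117, the Turán graph T(117, 9) has parts of equal size 13, and its edge count e(T(117, 9)) = 6084 attains the density bound exactly.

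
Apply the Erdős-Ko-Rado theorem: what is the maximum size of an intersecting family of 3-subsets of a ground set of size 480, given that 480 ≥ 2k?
max |F| = C(479, 2) = 114481

The Erdős-Ko-Rado theorem states: for n ≥ 2k, an intersecting family of k-subsets of an n-element set has size at most C(n − 1, k − 1), with equality for 'star' families {A ⊆ [n] : |A| = k, i ∈ A} (fix an element i). For n = 480, k = 3: C(479, 2) = 114481.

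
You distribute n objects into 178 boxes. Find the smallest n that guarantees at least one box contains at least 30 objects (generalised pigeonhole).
n = (30 − 1)·178 + 1 = 5163

By the generalised pigeonhole principle, to guarantee some box contains ≥ r objects we need more than (r − 1) · k objects total. Threshold: n = (r − 1) · k + 1. With r = 30 and k = 178: n = 29 · 178 + 1 = 5162 + 1 = 5163. For n = 5162 = 29 · 178, we can put exactly 29 objects in every box, avoiding 30 in any single one — so 5163 is tight.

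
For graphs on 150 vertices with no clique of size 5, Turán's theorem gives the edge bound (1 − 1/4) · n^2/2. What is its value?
Turán density bound = (3/4) · 150^2/2 = 16875/2 ≈ 8437.5

Turán's theorem: ex(n, K_{r+1}) is achieved by the complete r-partite Turán graph T(n, r) with parts as balanced as possible, and is at most (1 − 1/r) · n^2/2. For r = 4, n = 150: the density bound is (3/4) · 22500/2 = 16875/2 ≈ 8437.5. The integer-valued extremum is e(T(150, 4)) = 8437, which is strictly less than the density bound 16875/2 since 4 ∤ 150 (the parts of T(150, 4) cannot all be equal).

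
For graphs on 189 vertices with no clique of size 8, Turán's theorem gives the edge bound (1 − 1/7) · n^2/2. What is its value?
Turán density bound = (6/7) · 189^2/2 = 15309

Turán's theorem: ex(n, K_{r+1}) is achieved by the complete r-partite Turán graph T(n, r) with parts as balanced as possible, and is at most (1 − 1/r) · n^2/2. For r = 7, n = 189: the density bound is (6/7) · 35721/2 = 15309. Since 7 ∣ 189, the Turán graph T(189, 7) has parts of equal size 27, and its edge count e(T(189, 7)) = 15309 attains the density bound exactly.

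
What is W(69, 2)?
W(69, 2) = 69 + 1 = 70

A 2-term AP is any pair of integers, so a monochromatic 2-AP exists iff some colour is used at least twice. With 69 colours, the colouring i ↦ i on {1, ..., 69} uses each colour once, avoiding any monochromatic pair, so W(69, 2) > 69. For {1, ..., 70}, pigeonhole forces two integers of the same colour, which form a monochromatic 2-AP. Hence W(69, 2) = 70.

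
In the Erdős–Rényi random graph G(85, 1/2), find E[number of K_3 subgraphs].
E[# K_3] = C(85, 3) · (1/2)^C(3, 2) = 98770 / 2^3 = 49385/4 = 12346.25

For each 3-subset S of vertices (there are C(85, 3) = 98770 such S), let X_S = 1 if S induces a K_3 (all C(3, 2) = 3 edges present). Then P(X_S = 1) = (1/2)^3 = 1/8. By linearity of expectation, E[# K_3] = C(85, 3) · (1/2)^3 = 98770 / 8 = 49385/4 = 12346.25.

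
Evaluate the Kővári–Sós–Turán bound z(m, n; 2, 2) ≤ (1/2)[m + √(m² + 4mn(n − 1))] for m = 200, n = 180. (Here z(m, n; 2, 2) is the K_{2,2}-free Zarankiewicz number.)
z(200, 180; 2, 2) ≤ (1/2)[200 + √(200² + 4·200·180·179)] = (1/2)[200 + √25816000] = 2640.4724

Kővári–Sós–Turán: let r_1, ..., r_200 be the row sums and z = Σ r_i the total number of 1s. Each pair of columns can share at most one row with both entries 1 (else a 2×2 all-ones block appears), so Σ_i C(r_i, 2) ≤ C(180, 2) = 16110. By convexity Σ_i C(r_i, 2) ≥ 200·C(z/200, 2) = z(z − 200)/(2·200), giving z² − 200z − 200·180·179 ≤ 0 and hence z ≤ (1/2)[200 + √(40000 + 4·6444000)] = (1/2)[200 + √25816000] ≈ (1/2)(200 + 5080.9448) = 2640.4724.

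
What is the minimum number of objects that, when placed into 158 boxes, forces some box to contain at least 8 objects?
n = (8 − 1)·158 + 1 = 1107

By the generalised pigeonhole principle, to guarantee some box contains ≥ r objects we need more than (r − 1) · k objects total. Threshold: n = (r − 1) · k + 1. With r = 8 and k = 158: n = 7 · 158 + 1 = 1106 + 1 = 1107. For n = 1106 = 7 · 158, we can put exactly 7 objects in every box, avoiding 8 in any single one — so 1107 is tight.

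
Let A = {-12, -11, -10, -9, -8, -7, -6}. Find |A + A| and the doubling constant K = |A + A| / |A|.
K = |A + A| / |A| = 13/7

Enumerate A + A = {a + b : a, b ∈ A}. With |A| = 7, there are |A|^2 = 49 ordered sum pairs; collecting distinct values, A + A = {-24, -23, -22, -21, -20, -19, -18, -17, -16, -15, -14, -13, -12}, so |A + A| = 13. Thus K = 13/7. Here |A + A| = 2|A| − 1 = 13, the minimum possible — so K = 13/7 is minimal, which holds iff A is an arithmetic progression.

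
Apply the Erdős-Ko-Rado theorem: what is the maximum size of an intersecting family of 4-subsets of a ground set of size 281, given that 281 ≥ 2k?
max |F| = C(280, 3) = 3619560

Erdős-Ko-Rado (1961): when n ≥ 2k, max |F| = C(n−1, k−1). The bound is attained by the star {A : i ∈ A} for any fixed i ∈ [n]. Here C(281−1, 4−1) = C(280, 3) = 3619560.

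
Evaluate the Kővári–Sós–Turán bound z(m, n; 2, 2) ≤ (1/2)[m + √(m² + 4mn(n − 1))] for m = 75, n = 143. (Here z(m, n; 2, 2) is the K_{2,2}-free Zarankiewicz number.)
z(75, 143; 2, 2) ≤ (1/2)[75 + √(75² + 4·75·143·142)] = (1/2)[75 + √6097425] = 1272.1482

Kővári–Sós–Turán: let r_1, ..., r_75 be the row sums and z = Σ r_i the total number of 1s. Each pair of columns can share at most one row with both entries 1 (else a 2×2 all-ones block appears), so Σ_i C(r_i, 2) ≤ C(143, 2) = 10153. By convexity Σ_i C(r_i, 2) ≥ 75·C(z/75, 2) = z(z − 75)/(2·75), giving z² − 75z − 75·143·142 ≤ 0 and hence z ≤ (1/2)[75 + √(5625 + 4·1522950)] = (1/2)[75 + √6097425] ≈ (1/2)(75 + 2469.2965) = 1272.1482.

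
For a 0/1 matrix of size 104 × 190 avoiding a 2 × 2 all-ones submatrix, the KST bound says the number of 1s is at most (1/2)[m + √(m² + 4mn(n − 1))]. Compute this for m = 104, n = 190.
z(104, 190; 2, 2) ≤ (1/2)[104 + √(104² + 4·104·190·189)] = (1/2)[104 + √14949376] = 1985.2211

Kővári–Sós–Turán: let r_1, ..., r_104 be the row sums and z = Σ r_i the total number of 1s. Each pair of columns can share at most one row with both entries 1 (else a 2×2 all-ones block appears), so Σ_i C(r_i, 2) ≤ C(190, 2) = 17955. By convexity Σ_i C(r_i, 2) ≥ 104·C(z/104, 2) = z(z − 104)/(2·104), giving z² − 104z − 104·190·189 ≤ 0 and hence z ≤ (1/2)[104 + √(10816 + 4·3734640)] = (1/2)[104 + √14949376] ≈ (1/2)(104 + 3866.4423) = 1985.2211.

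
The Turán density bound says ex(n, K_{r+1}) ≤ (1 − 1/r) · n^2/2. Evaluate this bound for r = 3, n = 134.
Turán density bound = (2/3) · 134^2/2 = 17956/3 ≈ 5985.3333

Turán's theorem: ex(n, K_{r+1}) is achieved by the complete r-partite Turán graph T(n, r) with parts as balanced as possible, and is at most (1 − 1/r) · n^2/2. For r = 3, n = 134: the density bound is (2/3) · 17956/2 = 17956/3 ≈ 5985.3333. The integer-valued extremum is e(T(134, 3)) = 5985, which is strictly less than the density bound 17956/3 since 3 ∤ 134 (the parts of T(134, 3) cannot all be equal).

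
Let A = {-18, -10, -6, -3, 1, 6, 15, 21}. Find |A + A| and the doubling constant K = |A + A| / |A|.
K = |A + A| / |A| = 32/8 = 4

Enumerate A + A = {a + b : a, b ∈ A}. With |A| = 8, there are |A|^2 = 64 ordered sum pairs; collecting distinct values, A + A = {-36, -28, -24, -21, -20, -17, -16, -13, -12, -9, -6, -5, -4, -3, -2, 0, 2, 3, 5, 7, 9, 11, 12, 15, 16, 18, 21, 22, 27, 30, 36, 42}, so |A + A| = 32. Thus K = 32/8 = 4. For comparison, the minimum possible |A + A| over all 8-element sets is 2·8 − 1 = 15 (so min K = 15/8), attained only by arithmetic progressions.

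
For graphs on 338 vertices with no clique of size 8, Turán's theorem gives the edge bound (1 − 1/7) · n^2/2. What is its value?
Turán density bound = (6/7) · 338^2/2 = 342732/7 ≈ 48961.7143

Turán's theorem: ex(n, K_{r+1}) is achieved by the complete r-partite Turán graph T(n, r) with parts as balanced as possible, and is at most (1 − 1/r) · n^2/2. For r = 7, n = 338: the density bound is (6/7) · 114244/2 = 342732/7 ≈ 48961.7143. The integer-valued extremum is e(T(338, 7)) = 48961, which is strictly less than the density bound 342732/7 since 7 ∤ 338 (the parts of T(338, 7) cannot all be equal).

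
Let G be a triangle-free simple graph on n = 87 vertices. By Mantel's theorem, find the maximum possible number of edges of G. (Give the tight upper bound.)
ex(87, K_3) = ⌊87^2/4⌋ = 1892

Mantel (1907): a triangle-free graph on n vertices has at most ⌊n^2/4⌋ edges, with equality for the complete bipartite graph K_{⌊n/2⌋, ⌈n/2⌉}. For n = 87: ⌊87^2/4⌋ = ⌊7569/4⌋ = 1892. The extremal graph is K_{43, 44}, which has 43·44 = 1892 edges.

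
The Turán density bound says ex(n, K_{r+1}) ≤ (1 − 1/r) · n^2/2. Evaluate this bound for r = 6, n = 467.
Turán density bound = (5/6) · 467^2/2 = 1090445/12 ≈ 90870.4167

Turán's theorem: ex(n, K_{r+1}) is achieved by the complete r-partite Turán graph T(n, r) with parts as balanced as possible, and is at most (1 − 1/r) · n^2/2. For r = 6, n = 467: the density bound is (5/6) · 218089/2 = 1090445/12 ≈ 90870.4167. The integer-valued extremum is e(T(467, 6)) = 90870, which is strictly less than the density bound 1090445/12 since 6 ∤ 467 (the parts of T(467, 6) cannot all be equal).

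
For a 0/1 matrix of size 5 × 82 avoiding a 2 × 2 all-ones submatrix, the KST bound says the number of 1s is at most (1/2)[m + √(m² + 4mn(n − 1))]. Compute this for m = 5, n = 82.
z(5, 82; 2, 2) ≤ (1/2)[5 + √(5² + 4·5·82·81)] = (1/2)[5 + √132865] = 184.7533

Kővári–Sós–Turán: let r_1, ..., r_5 be the row sums and z = Σ r_i the total number of 1s. Each pair of columns can share at most one row with both entries 1 (else a 2×2 all-ones block appears), so Σ_i C(r_i, 2) ≤ C(82, 2) = 3321. By convexity Σ_i C(r_i, 2) ≥ 5·C(z/5, 2) = z(z − 5)/(2·5), giving z² − 5z − 5·82·81 ≤ 0 and hence z ≤ (1/2)[5 + √(25 + 4·33210)] = (1/2)[5 + √132865] ≈ (1/2)(5 + 364.5065) = 184.7533.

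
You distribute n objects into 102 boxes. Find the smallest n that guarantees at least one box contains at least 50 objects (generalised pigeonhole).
n = (50 − 1)·102 + 1 = 4999

By the generalised pigeonhole principle, to guarantee some box contains ≥ r objects we need more than (r − 1) · k objects total. Threshold: n = (r − 1) · k + 1. With r = 50 and k = 102: n = 49 · 102 + 1 = 4998 + 1 = 4999. For n = 4998 = 49 · 102, we can put exactly 49 objects in every box, avoiding 50 in any single one — so 4999 is tight.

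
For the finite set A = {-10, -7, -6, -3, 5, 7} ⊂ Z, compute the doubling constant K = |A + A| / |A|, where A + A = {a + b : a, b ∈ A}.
K = |A + A| / |A| = 20/6 = 10/3

Enumerate A + A = {a + b : a, b ∈ A}. With |A| = 6, there are |A|^2 = 36 ordered sum pairs; collecting distinct values, A + A = {-20, -17, -16, -14, -13, -12, -10, -9, -6, -5, -3, -2, -1, 0, 1, 2, 4, 10, 12, 14}, so |A + A| = 20. Thus K = 20/6 = 10/3. For comparison, the minimum possible |A + A| over all 6-element sets is 2·6 − 1 = 11 (so min K = 11/6), attained only by arithmetic progressions.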